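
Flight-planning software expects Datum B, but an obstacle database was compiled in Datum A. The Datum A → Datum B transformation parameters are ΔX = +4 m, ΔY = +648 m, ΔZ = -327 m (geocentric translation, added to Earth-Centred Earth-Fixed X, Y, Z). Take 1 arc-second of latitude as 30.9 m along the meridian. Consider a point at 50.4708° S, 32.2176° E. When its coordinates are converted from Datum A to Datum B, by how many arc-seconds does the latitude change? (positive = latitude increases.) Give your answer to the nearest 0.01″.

sin φ = -0.771300, cos φ = 0.636471, sin λ = 0.533136, cos λ = 0.846029.
North component: ΔN = −sin φ cos λ·ΔX − sin φ sin λ·ΔY + cos φ·ΔZ = −(-0.771300)(0.846029)(4) − (-0.771300)(0.533136)(648) + (0.636471)(-327) = 60.95 m.
1° of latitude spans 3600 × 30.90 = 111240 m, so Δφ = 60.95 / 111240 × 3600 = 1.972″.

Δφ = 1.97″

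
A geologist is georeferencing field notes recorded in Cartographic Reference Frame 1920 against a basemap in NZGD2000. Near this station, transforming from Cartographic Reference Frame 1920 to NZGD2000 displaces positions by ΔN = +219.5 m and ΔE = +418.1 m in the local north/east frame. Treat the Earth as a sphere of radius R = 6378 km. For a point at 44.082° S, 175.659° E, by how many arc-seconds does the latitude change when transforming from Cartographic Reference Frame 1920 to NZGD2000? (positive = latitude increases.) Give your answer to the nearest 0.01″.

Δφ = 7.10″

On a sphere of radius R, 1 rad of latitude = R, so Δφ = ΔN / R = 219.5 / 6378000 = 3.4415e-05 rad = 7.099″.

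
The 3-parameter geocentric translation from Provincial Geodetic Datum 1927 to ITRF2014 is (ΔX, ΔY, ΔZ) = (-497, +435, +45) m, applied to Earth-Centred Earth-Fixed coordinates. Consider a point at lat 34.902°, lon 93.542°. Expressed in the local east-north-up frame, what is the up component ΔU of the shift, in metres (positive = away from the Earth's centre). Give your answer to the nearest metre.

ΔU = 407 m

At φ = 34.902°, λ = 93.542°: sin φ = 0.572175, cos φ = 0.820132, sin λ = 0.998090, cos λ = -0.061780.
ΔU = cos φ cos λ·ΔX + cos φ sin λ·ΔY + sin φ·ΔZ = (0.820132)(-0.061780)(-497) + (0.820132)(0.998090)(435) + (0.572175)(45) = 407.01 m.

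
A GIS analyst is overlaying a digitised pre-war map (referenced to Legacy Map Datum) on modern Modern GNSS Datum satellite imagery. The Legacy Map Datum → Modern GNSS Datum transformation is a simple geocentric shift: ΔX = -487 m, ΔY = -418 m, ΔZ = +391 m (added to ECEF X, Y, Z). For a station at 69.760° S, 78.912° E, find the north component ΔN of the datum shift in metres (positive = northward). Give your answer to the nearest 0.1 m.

At φ = -69.760°, λ = 78.912°: sin φ = -0.938252, cos φ = 0.345953, sin λ = 0.981333, cos λ = 0.192316.
ΔN = −sin φ cos λ·ΔX − sin φ sin λ·ΔY + cos φ·ΔZ = −(-0.938252)(0.192316)(-487) − (-0.938252)(0.981333)(-418) + (0.345953)(391) = -337.48 m.

ΔN = -337.5 m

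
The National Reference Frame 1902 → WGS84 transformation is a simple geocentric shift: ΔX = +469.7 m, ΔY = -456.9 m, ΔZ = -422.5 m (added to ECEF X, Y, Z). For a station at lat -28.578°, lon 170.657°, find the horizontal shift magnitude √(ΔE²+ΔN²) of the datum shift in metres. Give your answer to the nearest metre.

731 m

The local east axis at (φ, λ) is (−sin λ, cos λ, 0), so ΔE = −sin(170.657°)·469.7 + cos(170.657°)·(-456.9) = 374.59 m.
The local north axis is (−sin φ cos λ, −sin φ sin λ, cos φ), giving ΔN = -221.703 − 35.482 − 371.025 = -628.21 m.
Horizontal magnitude = √(ΔE² + ΔN²) = √(374.59² + (-628.21)²) = 731.41 m.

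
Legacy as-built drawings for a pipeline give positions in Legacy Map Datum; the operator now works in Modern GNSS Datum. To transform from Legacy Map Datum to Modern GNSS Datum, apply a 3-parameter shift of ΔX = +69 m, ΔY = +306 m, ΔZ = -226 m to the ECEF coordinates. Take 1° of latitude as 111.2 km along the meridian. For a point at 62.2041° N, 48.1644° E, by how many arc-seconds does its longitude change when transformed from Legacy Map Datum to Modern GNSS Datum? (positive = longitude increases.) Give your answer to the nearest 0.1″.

sin φ = 0.884614, cos φ = 0.466323, sin λ = 0.745062, cos λ = 0.666996.
East component: ΔE = −sin λ·ΔX + cos λ·ΔY = −(0.745062)(69) + (0.666996)(306) = 152.69 m.
1° of latitude spans 111200 m; at latitude φ, 1° of longitude spans that × cos φ = 51855.2 m, so Δλ = 152.69 / 51855.2 × 3600 = 10.600″.

Δλ = 10.6″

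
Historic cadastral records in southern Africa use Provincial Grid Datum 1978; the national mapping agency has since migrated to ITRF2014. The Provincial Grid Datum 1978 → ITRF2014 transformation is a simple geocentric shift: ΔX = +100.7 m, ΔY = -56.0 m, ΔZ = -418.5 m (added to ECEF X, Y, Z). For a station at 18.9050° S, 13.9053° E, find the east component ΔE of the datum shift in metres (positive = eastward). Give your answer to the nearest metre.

ΔE = -79 m

At φ = -18.9050°, λ = 13.9053°: sin φ = -0.324000, cos φ = 0.946057, sin λ = 0.240318, cos λ = 0.970694.
ΔE = −sin λ·ΔX + cos λ·ΔY = −(0.240318)·(100.7) + (0.970694)·(-56.0) = -78.56 m.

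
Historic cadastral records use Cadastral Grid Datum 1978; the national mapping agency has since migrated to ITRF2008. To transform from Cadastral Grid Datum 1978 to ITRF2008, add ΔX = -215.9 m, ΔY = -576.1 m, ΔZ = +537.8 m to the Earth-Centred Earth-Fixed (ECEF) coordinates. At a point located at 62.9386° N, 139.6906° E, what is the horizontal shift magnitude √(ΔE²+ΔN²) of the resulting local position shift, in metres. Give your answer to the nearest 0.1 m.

At φ = 62.9386°, λ = 139.6906°: sin φ = 0.890520, cos φ = 0.454945, sin λ = 0.646915, cos λ = -0.762562.
ΔE = −sin λ·ΔX + cos λ·ΔY = −(0.646915)·(-215.9) + (-0.762562)·(-576.1) = 578.98 m.
ΔN = −sin φ cos λ·ΔX − sin φ sin λ·ΔY + cos φ·ΔZ = −(0.890520)(-0.762562)(-215.9) − (0.890520)(0.646915)(-576.1) + (0.454945)(537.8) = 429.94 m.
Horizontal magnitude = √(ΔE² + ΔN²) = √(578.98² + 429.94²) = 721.16 m.

721.2 m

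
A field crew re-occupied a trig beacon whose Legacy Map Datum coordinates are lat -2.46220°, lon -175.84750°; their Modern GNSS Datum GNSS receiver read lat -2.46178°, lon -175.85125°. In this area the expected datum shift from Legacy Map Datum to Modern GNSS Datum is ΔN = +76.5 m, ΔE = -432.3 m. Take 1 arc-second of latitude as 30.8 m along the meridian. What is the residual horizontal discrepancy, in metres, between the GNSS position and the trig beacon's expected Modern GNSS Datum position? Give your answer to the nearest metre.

34 m

Observed coordinate differences: Δφ = +0.00042°, Δλ = -0.00375°.
Converting to metres (1° lat = 110880 m, cos φ = 0.999077): observed ΔN = 46.6 m, observed ΔE = -415.4 m.
Subtracting the expected shift leaves a residual of 46.6 − (76.5) = -29.9 m north and -415.4 − (-432.3) = 16.9 m east.
Residual distance = √((-29.9)² + 16.9²) = 34.4 m.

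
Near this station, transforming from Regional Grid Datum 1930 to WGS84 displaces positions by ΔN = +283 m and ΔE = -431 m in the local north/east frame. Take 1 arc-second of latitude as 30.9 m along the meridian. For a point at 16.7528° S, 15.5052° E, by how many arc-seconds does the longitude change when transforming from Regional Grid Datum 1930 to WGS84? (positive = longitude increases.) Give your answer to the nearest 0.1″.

At latitude -16.7528°, cos φ = 0.957557.
1″ of longitude at this latitude = 30.90 × cos φ = 29.5885 m, so Δλ = -431.0 / 29.5885 = -14.566″.

Δλ = -14.6″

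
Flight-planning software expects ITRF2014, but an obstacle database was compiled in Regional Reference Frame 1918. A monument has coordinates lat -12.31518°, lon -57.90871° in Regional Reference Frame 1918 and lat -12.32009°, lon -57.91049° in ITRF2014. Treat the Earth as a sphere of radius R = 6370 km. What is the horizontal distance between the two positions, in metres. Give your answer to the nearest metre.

579 m

Δφ = -12.32009° − -12.31518° = -0.00491°; Δλ = -57.91049° − -57.90871° = -0.00178°.
1° along a meridian = πR/180 = 111177 m.
ΔN = Δφ × 111177 = -545.9 m; ΔE = Δλ × 111177 × cos(-12.31518°) = -0.00178 × 111177 × 0.976989 = -193.3 m.
Distance = √(ΔE² + ΔN²) = √((-193.3)² + (-545.9)²) = 579.1 m.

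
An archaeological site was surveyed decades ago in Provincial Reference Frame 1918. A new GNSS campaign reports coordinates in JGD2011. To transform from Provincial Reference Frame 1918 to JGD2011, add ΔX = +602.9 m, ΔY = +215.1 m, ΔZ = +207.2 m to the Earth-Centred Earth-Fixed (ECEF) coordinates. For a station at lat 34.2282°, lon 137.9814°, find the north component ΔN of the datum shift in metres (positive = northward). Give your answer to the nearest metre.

At φ = 34.2282°, λ = 137.9814°: sin φ = 0.562490, cos φ = 0.826804, sin λ = 0.669372, cos λ = -0.742928.
ΔN = −sin φ cos λ·ΔX − sin φ sin λ·ΔY + cos φ·ΔZ = −(0.562490)(-0.742928)(602.9) − (0.562490)(0.669372)(215.1) + (0.826804)(207.2) = 342.27 m.

ΔN = 342 m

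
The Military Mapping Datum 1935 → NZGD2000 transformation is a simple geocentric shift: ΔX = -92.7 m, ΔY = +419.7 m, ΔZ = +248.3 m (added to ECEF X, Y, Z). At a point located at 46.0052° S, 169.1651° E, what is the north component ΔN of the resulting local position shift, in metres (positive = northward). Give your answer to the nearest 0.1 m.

ΔN = 294.7 m

At φ = -46.0052°, λ = 169.1651°: sin φ = -0.719403, cos φ = 0.694593, sin λ = 0.187980, cos λ = -0.982173.
ΔN = −sin φ cos λ·ΔX − sin φ sin λ·ΔY + cos φ·ΔZ = −(-0.719403)(-0.982173)(-92.7) − (-0.719403)(0.187980)(419.7) + (0.694593)(248.3) = 294.72 m.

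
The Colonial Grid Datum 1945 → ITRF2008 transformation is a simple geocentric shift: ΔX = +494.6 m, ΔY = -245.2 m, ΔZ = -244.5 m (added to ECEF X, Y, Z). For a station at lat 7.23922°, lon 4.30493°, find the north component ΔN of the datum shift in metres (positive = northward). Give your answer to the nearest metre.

ΔN = -302 m

The local north axis is (−sin φ cos λ, −sin φ sin λ, cos φ), giving ΔN = -62.150 + 2.319 − 242.551 = -302.38 m.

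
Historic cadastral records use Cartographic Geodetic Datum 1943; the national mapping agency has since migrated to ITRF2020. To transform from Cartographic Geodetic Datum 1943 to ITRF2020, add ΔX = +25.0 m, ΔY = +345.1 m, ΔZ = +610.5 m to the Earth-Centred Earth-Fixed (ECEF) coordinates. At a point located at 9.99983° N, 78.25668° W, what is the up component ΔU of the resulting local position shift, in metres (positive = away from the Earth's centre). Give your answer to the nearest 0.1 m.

The local up (radial) axis is (cos φ cos λ, cos φ sin λ, sin φ), giving ΔU = 5.011 − 332.744 + 106.010 = -221.72 m.

ΔU = -221.7 m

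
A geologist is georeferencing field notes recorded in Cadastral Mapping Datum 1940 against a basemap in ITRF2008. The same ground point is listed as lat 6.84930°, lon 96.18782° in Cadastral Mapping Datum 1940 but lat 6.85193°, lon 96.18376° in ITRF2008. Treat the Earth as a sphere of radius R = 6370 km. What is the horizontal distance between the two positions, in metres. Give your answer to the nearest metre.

Δφ = 6.85193° − 6.84930° = +0.00263°; Δλ = 96.18376° − 96.18782° = -0.00406°.
1° along a meridian = πR/180 = 111177 m.
ΔN = Δφ × 111177 = 292.4 m; ΔE = Δλ × 111177 × cos(6.84930°) = -0.00406 × 111177 × 0.992863 = -448.2 m.
Distance = √(ΔE² + ΔN²) = √((-448.2)² + 292.4²) = 535.1 m.

535 m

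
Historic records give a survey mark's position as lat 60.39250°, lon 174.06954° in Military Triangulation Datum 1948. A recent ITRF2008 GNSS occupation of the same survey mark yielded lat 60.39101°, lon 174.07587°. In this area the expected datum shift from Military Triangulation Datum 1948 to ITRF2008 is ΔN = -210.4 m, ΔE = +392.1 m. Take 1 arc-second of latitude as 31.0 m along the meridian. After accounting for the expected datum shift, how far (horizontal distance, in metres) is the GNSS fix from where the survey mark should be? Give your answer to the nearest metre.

Observed coordinate differences: Δφ = -0.00149°, Δλ = +0.00633°.
Converting to metres (1° lat = 111600 m, cos φ = 0.494056): observed ΔN = -166.3 m, observed ΔE = 349.0 m.
Subtracting the expected shift leaves a residual of -166.3 − (-210.4) = 44.1 m north and 349.0 − (392.1) = -43.1 m east.
Residual distance = √(44.1² + (-43.1)²) = 61.7 m.

62 m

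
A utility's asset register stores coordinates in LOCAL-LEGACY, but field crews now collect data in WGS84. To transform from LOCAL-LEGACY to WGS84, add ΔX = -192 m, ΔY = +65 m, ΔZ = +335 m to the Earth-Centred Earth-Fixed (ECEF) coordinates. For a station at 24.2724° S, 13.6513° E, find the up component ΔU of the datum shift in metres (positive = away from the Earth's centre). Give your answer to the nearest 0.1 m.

The local up (radial) axis is (cos φ cos λ, cos φ sin λ, sin φ), giving ΔU = -170.083 + 13.985 − 137.710 = -293.81 m.

ΔU = -293.8 m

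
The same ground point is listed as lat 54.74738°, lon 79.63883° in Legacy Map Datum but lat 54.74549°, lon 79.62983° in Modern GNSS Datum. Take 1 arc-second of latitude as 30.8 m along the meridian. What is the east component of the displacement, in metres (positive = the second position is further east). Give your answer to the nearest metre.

Δφ = 54.74549° − 54.74738° = -0.00189°; Δλ = 79.62983° − 79.63883° = -0.00900°.
1° of latitude = 3600 × 30.80 = 110880 m.
ΔN = Δφ × 110880 = -209.6 m; ΔE = Δλ × 110880 × cos(54.74738°) = -0.00900 × 110880 × 0.577183 = -576.0 m.

ΔE = -576 m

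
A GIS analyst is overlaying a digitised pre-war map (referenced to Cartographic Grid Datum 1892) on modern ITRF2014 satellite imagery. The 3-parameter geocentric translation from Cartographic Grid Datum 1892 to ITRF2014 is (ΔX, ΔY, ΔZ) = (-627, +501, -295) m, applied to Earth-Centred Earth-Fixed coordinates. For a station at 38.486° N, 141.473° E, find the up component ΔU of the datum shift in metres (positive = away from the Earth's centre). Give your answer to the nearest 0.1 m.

ΔU = 444.6 m

The local up (radial) axis is (cos φ cos λ, cos φ sin λ, sin φ), giving ΔU = 383.953 + 244.272 − 183.585 = 444.64 m.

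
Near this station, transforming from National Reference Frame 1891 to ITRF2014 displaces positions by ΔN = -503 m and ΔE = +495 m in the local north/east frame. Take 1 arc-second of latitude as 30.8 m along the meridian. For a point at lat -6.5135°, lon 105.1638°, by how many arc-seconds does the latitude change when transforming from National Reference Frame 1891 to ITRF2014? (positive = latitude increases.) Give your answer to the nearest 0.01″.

1″ of latitude = 30.80 m, so Δφ = -503.0 / 30.80 = -16.331″.

Δφ = -16.33″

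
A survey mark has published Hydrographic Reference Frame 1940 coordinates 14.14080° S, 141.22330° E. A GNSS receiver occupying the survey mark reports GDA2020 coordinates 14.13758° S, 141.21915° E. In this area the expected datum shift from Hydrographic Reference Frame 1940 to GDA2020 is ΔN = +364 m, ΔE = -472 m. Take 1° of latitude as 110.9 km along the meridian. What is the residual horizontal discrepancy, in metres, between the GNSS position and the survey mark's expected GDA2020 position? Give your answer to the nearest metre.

Observed coordinate differences: Δφ = +0.00322°, Δλ = -0.00415°.
Converting to metres (1° lat = 110900 m, cos φ = 0.969698): observed ΔN = 357.1 m, observed ΔE = -446.3 m.
Subtracting the expected shift leaves a residual of 357.1 − (364) = -6.9 m north and -446.3 − (-472) = 25.7 m east.
Residual distance = √((-6.9)² + 25.7²) = 26.6 m.

27 m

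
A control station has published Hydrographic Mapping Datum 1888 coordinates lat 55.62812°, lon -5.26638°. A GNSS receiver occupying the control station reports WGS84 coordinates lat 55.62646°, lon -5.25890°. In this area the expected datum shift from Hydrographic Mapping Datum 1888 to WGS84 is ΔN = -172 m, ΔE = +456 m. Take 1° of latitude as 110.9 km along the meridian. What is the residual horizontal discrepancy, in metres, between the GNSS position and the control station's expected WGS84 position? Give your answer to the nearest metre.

17 m

Observed coordinate differences: Δφ = -0.00166°, Δλ = +0.00748°.
Converting to metres (1° lat = 110900 m, cos φ = 0.564562): observed ΔN = -184.1 m, observed ΔE = 468.3 m.
Subtracting the expected shift leaves a residual of -184.1 − (-172) = -12.1 m north and 468.3 − (456) = 12.3 m east.
Residual distance = √((-12.1)² + 12.3²) = 17.3 m.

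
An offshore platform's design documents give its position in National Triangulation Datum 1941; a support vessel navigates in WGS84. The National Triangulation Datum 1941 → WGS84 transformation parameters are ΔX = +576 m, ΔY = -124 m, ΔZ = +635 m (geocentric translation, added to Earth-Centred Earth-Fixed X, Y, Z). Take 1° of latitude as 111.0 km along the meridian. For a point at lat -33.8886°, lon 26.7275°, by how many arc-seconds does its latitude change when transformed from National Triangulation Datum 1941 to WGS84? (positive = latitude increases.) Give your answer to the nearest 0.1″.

Δφ = 25.4″

sin φ = -0.557580, cos φ = 0.830123, sin λ = 0.449748, cos λ = 0.893156.
North component: ΔN = −sin φ cos λ·ΔX − sin φ sin λ·ΔY + cos φ·ΔZ = −(-0.557580)(0.893156)(576) − (-0.557580)(0.449748)(-124) + (0.830123)(635) = 782.88 m.
1° of latitude spans 111000 m, so Δφ = 782.88 / 111000 × 3600 = 25.391″.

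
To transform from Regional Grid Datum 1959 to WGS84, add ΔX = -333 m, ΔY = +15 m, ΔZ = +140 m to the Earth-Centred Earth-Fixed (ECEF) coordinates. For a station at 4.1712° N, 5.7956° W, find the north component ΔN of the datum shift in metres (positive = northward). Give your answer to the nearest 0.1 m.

ΔN = 163.8 m

The local north axis is (−sin φ cos λ, −sin φ sin λ, cos φ), giving ΔN = 24.098 + 0.110 + 139.629 = 163.84 m.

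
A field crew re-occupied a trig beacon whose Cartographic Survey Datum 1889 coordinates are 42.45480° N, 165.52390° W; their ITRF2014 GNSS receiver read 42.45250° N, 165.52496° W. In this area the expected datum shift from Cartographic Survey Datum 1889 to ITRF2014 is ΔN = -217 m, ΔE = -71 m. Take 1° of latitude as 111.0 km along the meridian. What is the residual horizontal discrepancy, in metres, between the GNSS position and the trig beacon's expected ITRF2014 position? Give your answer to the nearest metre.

Observed coordinate differences: Δφ = -0.00230°, Δλ = -0.00106°.
Converting to metres (1° lat = 111000 m, cos φ = 0.737810): observed ΔN = -255.3 m, observed ΔE = -86.8 m.
Subtracting the expected shift leaves a residual of -255.3 − (-217) = -38.3 m north and -86.8 − (-71) = -15.8 m east.
Residual distance = √((-38.3)² + (-15.8)²) = 41.4 m.

41 m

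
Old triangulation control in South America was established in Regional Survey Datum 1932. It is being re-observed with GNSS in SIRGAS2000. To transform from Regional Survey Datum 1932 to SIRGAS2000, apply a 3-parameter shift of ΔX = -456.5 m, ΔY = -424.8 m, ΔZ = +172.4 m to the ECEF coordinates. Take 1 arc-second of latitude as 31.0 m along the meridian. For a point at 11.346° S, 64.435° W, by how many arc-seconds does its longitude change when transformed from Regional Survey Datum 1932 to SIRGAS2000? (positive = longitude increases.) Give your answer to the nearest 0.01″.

sin φ = -0.196733, cos φ = 0.980457, sin λ = -0.902096, cos λ = 0.431535.
East component: ΔE = −sin λ·ΔX + cos λ·ΔY = −(-0.902096)(-456.5) + (0.431535)(-424.8) = -595.12 m.
1° of latitude spans 3600 × 31.00 = 111600 m; at latitude φ, 1° of longitude spans that × cos φ = 109419.0 m, so Δλ = -595.12 / 109419.0 × 3600 = -19.580″.

Δλ = -19.58″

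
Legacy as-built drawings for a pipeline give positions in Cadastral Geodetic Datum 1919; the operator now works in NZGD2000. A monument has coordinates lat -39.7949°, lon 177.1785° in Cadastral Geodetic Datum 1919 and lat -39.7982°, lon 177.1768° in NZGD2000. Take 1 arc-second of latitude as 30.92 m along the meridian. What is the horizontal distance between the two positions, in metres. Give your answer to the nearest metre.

Δφ = -39.7982° − -39.7949° = -0.0033°; Δλ = 177.1768° − 177.1785° = -0.0017°.
1° of latitude = 3600 × 30.92 = 111312 m.
ΔN = Δφ × 111312 = -367.3 m; ΔE = Δλ × 111312 × cos(-39.7949°) = -0.0017 × 111312 × 0.768340 = -145.4 m.
Distance = √(ΔE² + ΔN²) = √((-145.4)² + (-367.3)²) = 395.1 m.

395 m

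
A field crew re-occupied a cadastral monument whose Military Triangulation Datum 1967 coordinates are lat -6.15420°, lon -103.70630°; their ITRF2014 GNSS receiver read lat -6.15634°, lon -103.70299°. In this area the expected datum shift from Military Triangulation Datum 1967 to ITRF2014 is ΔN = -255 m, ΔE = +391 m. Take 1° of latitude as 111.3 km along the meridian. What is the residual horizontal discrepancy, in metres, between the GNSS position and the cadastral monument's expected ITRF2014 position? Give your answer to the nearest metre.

Observed coordinate differences: Δφ = -0.00214°, Δλ = +0.00331°.
Converting to metres (1° lat = 111300 m, cos φ = 0.994237): observed ΔN = -238.2 m, observed ΔE = 366.3 m.
Subtracting the expected shift leaves a residual of -238.2 − (-255) = 16.8 m north and 366.3 − (391) = -24.7 m east.
Residual distance = √(16.8² + (-24.7)²) = 29.9 m.

30 m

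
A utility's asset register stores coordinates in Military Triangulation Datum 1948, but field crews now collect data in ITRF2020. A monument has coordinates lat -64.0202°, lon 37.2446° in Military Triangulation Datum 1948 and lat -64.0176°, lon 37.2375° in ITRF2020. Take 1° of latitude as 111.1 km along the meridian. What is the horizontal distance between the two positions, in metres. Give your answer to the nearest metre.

450 m

Δφ = -64.0176° − -64.0202° = +0.0026°; Δλ = 37.2375° − 37.2446° = -0.0071°.
ΔN = Δφ × 111100 = 288.9 m; ΔE = Δλ × 111100 × cos(-64.0202°) = -0.0071 × 111100 × 0.438054 = -345.5 m.
Distance = √(ΔE² + ΔN²) = √((-345.5)² + 288.9²) = 450.4 m.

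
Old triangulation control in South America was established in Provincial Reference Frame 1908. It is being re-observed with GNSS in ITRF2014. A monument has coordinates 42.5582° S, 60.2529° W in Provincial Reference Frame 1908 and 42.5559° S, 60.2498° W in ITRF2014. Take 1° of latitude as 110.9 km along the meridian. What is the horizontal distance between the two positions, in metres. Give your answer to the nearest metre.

Δφ = -42.5559° − -42.5582° = +0.0023°; Δλ = -60.2498° − -60.2529° = +0.0031°.
ΔN = Δφ × 110900 = 255.1 m; ΔE = Δλ × 110900 × cos(-42.5582°) = +0.0031 × 110900 × 0.736591 = 253.2 m.
Distance = √(ΔE² + ΔN²) = √(253.2² + 255.1²) = 359.4 m.

359 m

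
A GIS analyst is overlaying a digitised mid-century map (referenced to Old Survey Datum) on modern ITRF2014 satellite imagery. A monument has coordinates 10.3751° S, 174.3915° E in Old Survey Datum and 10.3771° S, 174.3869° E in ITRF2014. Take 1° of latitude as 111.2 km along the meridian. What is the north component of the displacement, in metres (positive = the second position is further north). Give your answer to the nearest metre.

ΔN = -222 m

Δφ = -10.3771° − -10.3751° = -0.0020°; Δλ = 174.3869° − 174.3915° = -0.0046°.
ΔN = Δφ × 111200 = -222.4 m; ΔE = Δλ × 111200 × cos(-10.3751°) = -0.0046 × 111200 × 0.983650 = -503.2 m.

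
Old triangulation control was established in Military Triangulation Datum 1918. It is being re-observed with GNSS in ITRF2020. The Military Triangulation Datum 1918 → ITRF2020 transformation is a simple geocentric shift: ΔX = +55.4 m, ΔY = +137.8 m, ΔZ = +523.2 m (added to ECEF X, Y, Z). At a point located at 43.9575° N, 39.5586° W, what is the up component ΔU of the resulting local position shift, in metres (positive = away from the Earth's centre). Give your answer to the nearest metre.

ΔU = 331 m

At φ = 43.9575°, λ = -39.5586°: sin φ = 0.694125, cos φ = 0.719855, sin λ = -0.636867, cos λ = 0.770974.
ΔU = cos φ cos λ·ΔX + cos φ sin λ·ΔY + sin φ·ΔZ = (0.719855)(0.770974)(55.4) + (0.719855)(-0.636867)(137.8) + (0.694125)(523.2) = 330.74 m.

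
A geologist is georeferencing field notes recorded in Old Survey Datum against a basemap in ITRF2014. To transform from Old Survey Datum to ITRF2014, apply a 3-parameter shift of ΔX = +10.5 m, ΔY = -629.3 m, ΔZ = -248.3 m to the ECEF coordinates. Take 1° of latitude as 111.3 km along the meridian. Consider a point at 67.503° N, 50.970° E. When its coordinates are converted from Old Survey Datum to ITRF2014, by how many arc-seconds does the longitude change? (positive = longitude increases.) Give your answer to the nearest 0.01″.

Δλ = -34.19″

sin φ = 0.923900, cos φ = 0.382635, sin λ = 0.776816, cos λ = 0.629727.
East component: ΔE = −sin λ·ΔX + cos λ·ΔY = −(0.776816)(10.5) + (0.629727)(-629.3) = -404.44 m.
1° of latitude spans 111300 m; at latitude φ, 1° of longitude spans that × cos φ = 42587.3 m, so Δλ = -404.44 / 42587.3 × 3600 = -34.189″.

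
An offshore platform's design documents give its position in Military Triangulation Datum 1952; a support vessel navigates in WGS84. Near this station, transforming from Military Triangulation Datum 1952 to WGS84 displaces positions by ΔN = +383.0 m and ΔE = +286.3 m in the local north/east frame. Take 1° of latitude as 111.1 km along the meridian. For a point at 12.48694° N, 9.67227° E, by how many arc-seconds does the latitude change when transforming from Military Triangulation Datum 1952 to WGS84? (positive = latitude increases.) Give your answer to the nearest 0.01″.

1° of latitude = 111.1 km, so Δφ = 383.0 / 111100 = 0.0034473° = 12.410″.

Δφ = 12.41″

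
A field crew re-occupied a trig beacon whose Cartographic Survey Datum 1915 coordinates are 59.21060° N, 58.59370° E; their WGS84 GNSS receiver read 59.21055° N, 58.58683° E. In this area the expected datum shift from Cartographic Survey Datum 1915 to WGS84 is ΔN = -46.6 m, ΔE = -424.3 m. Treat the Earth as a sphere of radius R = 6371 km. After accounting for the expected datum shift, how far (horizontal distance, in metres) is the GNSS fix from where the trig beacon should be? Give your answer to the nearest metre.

53 m

Observed coordinate differences: Δφ = -0.00005°, Δλ = -0.00687°.
Converting to metres (1° lat = 111195 m, cos φ = 0.511884): observed ΔN = -5.6 m, observed ΔE = -391.0 m.
Subtracting the expected shift leaves a residual of -5.6 − (-46.6) = 41.0 m north and -391.0 − (-424.3) = 33.3 m east.
Residual distance = √(41.0² + 33.3²) = 52.8 m.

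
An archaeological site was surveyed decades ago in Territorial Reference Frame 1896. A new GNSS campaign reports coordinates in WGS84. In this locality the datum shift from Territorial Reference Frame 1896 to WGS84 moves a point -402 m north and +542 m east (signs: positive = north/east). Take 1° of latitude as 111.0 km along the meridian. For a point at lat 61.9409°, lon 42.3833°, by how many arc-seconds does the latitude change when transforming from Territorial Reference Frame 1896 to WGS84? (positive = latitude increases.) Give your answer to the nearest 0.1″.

Δφ = -13.0″

1° of latitude = 111.0 km, so Δφ = -402.0 / 111000 = -0.0036216° = -13.038″.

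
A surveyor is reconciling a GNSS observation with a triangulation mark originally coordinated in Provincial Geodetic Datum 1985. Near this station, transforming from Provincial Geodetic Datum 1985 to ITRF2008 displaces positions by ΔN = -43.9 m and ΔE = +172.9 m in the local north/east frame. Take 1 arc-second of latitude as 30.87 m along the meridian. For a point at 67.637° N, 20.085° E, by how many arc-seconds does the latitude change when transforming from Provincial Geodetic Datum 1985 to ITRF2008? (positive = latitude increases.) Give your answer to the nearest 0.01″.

Δφ = -1.42″

1″ of latitude = 30.87 m, so Δφ = -43.9 / 30.87 = -1.422″.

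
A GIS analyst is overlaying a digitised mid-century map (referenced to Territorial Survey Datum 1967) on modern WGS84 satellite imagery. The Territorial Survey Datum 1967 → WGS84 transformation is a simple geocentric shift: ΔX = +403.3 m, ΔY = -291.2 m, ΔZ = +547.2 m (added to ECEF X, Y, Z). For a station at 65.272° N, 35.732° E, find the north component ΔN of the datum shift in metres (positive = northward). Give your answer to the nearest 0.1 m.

ΔN = 86.0 m

The local north axis is (−sin φ cos λ, −sin φ sin λ, cos φ), giving ΔN = -297.362 + 154.465 + 228.900 = 86.00 m.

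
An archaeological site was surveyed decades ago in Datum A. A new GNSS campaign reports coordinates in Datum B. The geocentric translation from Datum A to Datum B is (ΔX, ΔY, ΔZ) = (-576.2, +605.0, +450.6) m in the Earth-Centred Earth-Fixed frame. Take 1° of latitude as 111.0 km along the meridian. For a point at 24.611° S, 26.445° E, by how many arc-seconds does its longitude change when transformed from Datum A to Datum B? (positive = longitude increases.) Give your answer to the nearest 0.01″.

Δλ = 28.48″

sin φ = -0.416455, cos φ = 0.909156, sin λ = 0.445339, cos λ = 0.895362.
East component: ΔE = −sin λ·ΔX + cos λ·ΔY = −(0.445339)(-576.2) + (0.895362)(605.0) = 798.30 m.
1° of latitude spans 111000 m; at latitude φ, 1° of longitude spans that × cos φ = 100916.3 m, so Δλ = 798.30 / 100916.3 × 3600 = 28.478″.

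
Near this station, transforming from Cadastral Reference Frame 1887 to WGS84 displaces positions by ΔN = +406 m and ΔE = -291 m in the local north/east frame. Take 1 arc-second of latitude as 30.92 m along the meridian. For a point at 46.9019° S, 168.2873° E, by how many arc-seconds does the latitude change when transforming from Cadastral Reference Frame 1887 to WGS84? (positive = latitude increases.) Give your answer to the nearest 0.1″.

1″ of latitude = 30.92 m, so Δφ = 406.0 / 30.92 = 13.131″.

Δφ = 13.1″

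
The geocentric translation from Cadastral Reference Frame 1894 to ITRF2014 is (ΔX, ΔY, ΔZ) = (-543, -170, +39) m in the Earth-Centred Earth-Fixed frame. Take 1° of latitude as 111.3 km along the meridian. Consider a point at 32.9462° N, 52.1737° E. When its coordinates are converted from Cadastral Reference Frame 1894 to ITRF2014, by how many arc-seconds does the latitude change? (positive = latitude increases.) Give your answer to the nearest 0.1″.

sin φ = 0.543851, cos φ = 0.839182, sin λ = 0.789874, cos λ = 0.613270.
North component: ΔN = −sin φ cos λ·ΔX − sin φ sin λ·ΔY + cos φ·ΔZ = −(0.543851)(0.613270)(-543) − (0.543851)(0.789874)(-170) + (0.839182)(39) = 286.86 m.
1° of latitude spans 111300 m, so Δφ = 286.86 / 111300 × 3600 = 9.279″.

Δφ = 9.3″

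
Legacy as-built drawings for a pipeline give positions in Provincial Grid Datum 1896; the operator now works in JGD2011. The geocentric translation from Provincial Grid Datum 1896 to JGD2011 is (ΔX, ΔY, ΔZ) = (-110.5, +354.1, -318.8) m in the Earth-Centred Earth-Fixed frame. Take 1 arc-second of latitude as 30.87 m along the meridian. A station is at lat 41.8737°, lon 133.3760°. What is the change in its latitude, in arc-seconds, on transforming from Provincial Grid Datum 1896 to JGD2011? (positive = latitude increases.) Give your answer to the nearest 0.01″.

sin φ = 0.667491, cos φ = 0.744618, sin λ = 0.726862, cos λ = -0.686783.
North component: ΔN = −sin φ cos λ·ΔX − sin φ sin λ·ΔY + cos φ·ΔZ = −(0.667491)(-0.686783)(-110.5) − (0.667491)(0.726862)(354.1) + (0.744618)(-318.8) = -459.84 m.
1° of latitude spans 3600 × 30.87 = 111132 m, so Δφ = -459.84 / 111132 × 3600 = -14.896″.

Δφ = -14.90″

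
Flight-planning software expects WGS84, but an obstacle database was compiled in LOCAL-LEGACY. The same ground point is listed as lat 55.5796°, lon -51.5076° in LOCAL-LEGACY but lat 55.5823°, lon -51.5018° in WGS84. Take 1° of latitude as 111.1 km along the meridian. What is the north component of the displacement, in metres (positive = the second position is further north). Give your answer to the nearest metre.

Δφ = 55.5823° − 55.5796° = +0.0027°; Δλ = -51.5018° − -51.5076° = +0.0058°.
ΔN = Δφ × 111100 = 300.0 m; ΔE = Δλ × 111100 × cos(55.5796°) = +0.0058 × 111100 × 0.565261 = 364.2 m.

ΔN = 300 m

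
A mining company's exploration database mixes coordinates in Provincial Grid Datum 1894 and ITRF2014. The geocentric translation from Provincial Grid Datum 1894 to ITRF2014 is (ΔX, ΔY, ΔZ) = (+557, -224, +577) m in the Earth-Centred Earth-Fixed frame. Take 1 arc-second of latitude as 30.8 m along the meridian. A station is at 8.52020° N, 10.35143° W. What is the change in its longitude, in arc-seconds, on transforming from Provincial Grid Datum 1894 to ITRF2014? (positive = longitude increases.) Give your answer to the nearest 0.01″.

sin φ = 0.148158, cos φ = 0.988964, sin λ = -0.179685, cos λ = 0.983724.
East component: ΔE = −sin λ·ΔX + cos λ·ΔY = −(-0.179685)(557) + (0.983724)(-224) = -120.27 m.
1° of latitude spans 3600 × 30.80 = 110880 m; at latitude φ, 1° of longitude spans that × cos φ = 109656.3 m, so Δλ = -120.27 / 109656.3 × 3600 = -3.948″.

Δλ = -3.95″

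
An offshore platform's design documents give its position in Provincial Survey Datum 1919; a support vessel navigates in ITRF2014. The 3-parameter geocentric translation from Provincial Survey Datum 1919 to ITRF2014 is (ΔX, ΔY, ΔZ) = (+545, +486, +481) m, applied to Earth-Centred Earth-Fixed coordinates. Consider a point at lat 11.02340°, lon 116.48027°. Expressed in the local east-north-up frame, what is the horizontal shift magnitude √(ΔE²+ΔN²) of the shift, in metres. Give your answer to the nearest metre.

The local east axis at (φ, λ) is (−sin λ, cos λ, 0), so ΔE = −sin(116.48027°)·545 + cos(116.48027°)·486 = -704.53 m.
The local north axis is (−sin φ cos λ, −sin φ sin λ, cos φ), giving ΔN = 46.466 − 83.179 + 472.125 = 435.41 m.
Horizontal magnitude = √(ΔE² + ΔN²) = √((-704.53)² + 435.41²) = 828.21 m.

828 m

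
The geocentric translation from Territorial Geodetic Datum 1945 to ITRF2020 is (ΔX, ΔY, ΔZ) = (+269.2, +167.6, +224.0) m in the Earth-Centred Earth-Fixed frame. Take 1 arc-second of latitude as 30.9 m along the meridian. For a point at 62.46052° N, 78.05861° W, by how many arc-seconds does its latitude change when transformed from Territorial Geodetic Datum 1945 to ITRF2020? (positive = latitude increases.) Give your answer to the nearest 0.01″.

sin φ = 0.886692, cos φ = 0.462360, sin λ = -0.978360, cos λ = 0.206911.
North component: ΔN = −sin φ cos λ·ΔX − sin φ sin λ·ΔY + cos φ·ΔZ = −(0.886692)(0.206911)(269.2) − (0.886692)(-0.978360)(167.6) + (0.462360)(224.0) = 199.57 m.
1° of latitude spans 3600 × 30.90 = 111240 m, so Δφ = 199.57 / 111240 × 3600 = 6.459″.

Δφ = 6.46″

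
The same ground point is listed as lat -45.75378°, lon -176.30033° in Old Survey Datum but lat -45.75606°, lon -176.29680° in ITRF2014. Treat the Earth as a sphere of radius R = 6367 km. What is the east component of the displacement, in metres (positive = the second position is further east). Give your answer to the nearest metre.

Δφ = -45.75606° − -45.75378° = -0.00228°; Δλ = -176.29680° − -176.30033° = +0.00353°.
1° along a meridian = πR/180 = 111125 m.
ΔN = Δφ × 111125 = -253.4 m; ΔE = Δλ × 111125 × cos(-45.75378°) = +0.00353 × 111125 × 0.697743 = 273.7 m.

ΔE = 274 m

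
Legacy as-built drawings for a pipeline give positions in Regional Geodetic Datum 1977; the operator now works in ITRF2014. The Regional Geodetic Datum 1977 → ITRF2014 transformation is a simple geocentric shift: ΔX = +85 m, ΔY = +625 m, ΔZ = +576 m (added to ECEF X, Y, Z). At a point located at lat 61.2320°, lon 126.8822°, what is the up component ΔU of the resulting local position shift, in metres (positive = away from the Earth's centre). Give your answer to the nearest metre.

ΔU = 721 m

The local up (radial) axis is (cos φ cos λ, cos φ sin λ, sin φ), giving ΔU = -24.551 + 240.593 + 504.908 = 720.95 m.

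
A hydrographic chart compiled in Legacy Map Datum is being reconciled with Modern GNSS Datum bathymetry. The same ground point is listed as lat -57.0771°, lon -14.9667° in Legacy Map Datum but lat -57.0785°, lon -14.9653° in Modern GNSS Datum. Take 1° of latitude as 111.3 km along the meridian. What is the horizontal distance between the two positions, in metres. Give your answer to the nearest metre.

177 m

Δφ = -57.0785° − -57.0771° = -0.0014°; Δλ = -14.9653° − -14.9667° = +0.0014°.
ΔN = Δφ × 111300 = -155.8 m; ΔE = Δλ × 111300 × cos(-57.0771°) = +0.0014 × 111300 × 0.543510 = 84.7 m.
Distance = √(ΔE² + ΔN²) = √(84.7² + (-155.8)²) = 177.3 m.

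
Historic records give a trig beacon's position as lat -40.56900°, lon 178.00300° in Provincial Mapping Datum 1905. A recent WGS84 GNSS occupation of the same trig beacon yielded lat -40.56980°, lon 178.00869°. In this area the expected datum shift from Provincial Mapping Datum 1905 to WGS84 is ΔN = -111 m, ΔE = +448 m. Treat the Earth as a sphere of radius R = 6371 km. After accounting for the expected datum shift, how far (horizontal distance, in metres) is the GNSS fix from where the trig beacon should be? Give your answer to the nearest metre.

Observed coordinate differences: Δφ = -0.00080°, Δλ = +0.00569°.
Converting to metres (1° lat = 111195 m, cos φ = 0.759623): observed ΔN = -89.0 m, observed ΔE = 480.6 m.
Subtracting the expected shift leaves a residual of -89.0 − (-111) = 22.0 m north and 480.6 − (448) = 32.6 m east.
Residual distance = √(22.0² + 32.6²) = 39.4 m.

39 m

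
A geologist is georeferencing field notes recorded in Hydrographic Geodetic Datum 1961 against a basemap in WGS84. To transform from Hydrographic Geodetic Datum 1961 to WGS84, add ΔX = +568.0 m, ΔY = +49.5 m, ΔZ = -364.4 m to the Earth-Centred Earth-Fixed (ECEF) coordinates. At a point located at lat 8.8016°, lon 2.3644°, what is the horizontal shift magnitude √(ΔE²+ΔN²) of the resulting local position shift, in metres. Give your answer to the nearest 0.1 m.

448.0 m

At φ = 8.8016°, λ = 2.3644°: sin φ = 0.153013, cos φ = 0.988224, sin λ = 0.041255, cos λ = 0.999149.
ΔE = −sin λ·ΔX + cos λ·ΔY = −(0.041255)·(568.0) + (0.999149)·(49.5) = 26.03 m.
ΔN = −sin φ cos λ·ΔX − sin φ sin λ·ΔY + cos φ·ΔZ = −(0.153013)(0.999149)(568.0) − (0.153013)(0.041255)(49.5) + (0.988224)(-364.4) = -447.26 m.
Horizontal magnitude = √(ΔE² + ΔN²) = √(26.03² + (-447.26)²) = 448.02 m.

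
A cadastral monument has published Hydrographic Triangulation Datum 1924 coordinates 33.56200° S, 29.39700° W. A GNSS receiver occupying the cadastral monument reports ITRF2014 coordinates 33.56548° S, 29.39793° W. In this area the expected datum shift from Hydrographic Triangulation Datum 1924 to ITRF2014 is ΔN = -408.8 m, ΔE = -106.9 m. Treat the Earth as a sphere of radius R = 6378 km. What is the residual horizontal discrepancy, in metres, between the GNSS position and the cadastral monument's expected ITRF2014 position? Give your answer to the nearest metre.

Observed coordinate differences: Δφ = -0.00348°, Δλ = -0.00093°.
Converting to metres (1° lat = 111317 m, cos φ = 0.833288): observed ΔN = -387.4 m, observed ΔE = -86.3 m.
Subtracting the expected shift leaves a residual of -387.4 − (-408.8) = 21.4 m north and -86.3 − (-106.9) = 20.6 m east.
Residual distance = √(21.4² + 20.6²) = 29.7 m.

30 m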